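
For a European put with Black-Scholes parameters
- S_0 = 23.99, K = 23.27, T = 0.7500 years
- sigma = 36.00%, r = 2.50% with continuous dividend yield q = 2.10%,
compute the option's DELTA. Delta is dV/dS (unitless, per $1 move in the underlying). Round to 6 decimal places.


Answer: Delta = -0.389989

Derivation:
d1 = 0.2632463820; d2 = -0.0485227634
phi(d1) = 0.3853559363; exp(-qT) = 0.9843733826; exp(-rT) = 0.9814246877
N(-d1) = 0.3961803417
Delta = -exp(-qT) * N(-d1) = -0.9843733826 * 0.3961803417 = -0.389989


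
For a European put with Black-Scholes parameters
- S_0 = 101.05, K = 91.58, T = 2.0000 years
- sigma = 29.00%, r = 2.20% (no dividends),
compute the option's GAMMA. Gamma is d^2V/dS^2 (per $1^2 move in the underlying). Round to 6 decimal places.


d1 = 0.5522809641; d2 = 0.1421590311
phi(d1) = 0.3425130003; exp(-qT) = 1.0000000000; exp(-rT) = 0.9569539575
Gamma = exp(-qT) * phi(d1) / (S * sigma * sqrt(T)) = 1.0000000000 * 0.3425130003 / (101.0500 * 0.2900 * 1.4142135624) = 0.008265

Answer: Gamma = 0.008265


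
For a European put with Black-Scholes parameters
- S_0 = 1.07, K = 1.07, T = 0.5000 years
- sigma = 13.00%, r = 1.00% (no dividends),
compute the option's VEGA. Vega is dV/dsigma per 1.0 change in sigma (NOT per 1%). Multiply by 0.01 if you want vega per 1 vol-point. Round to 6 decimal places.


d1 = 0.1003547701; d2 = 0.0084308885
phi(d1) = 0.3969384401; exp(-qT) = 1.0000000000; exp(-rT) = 0.9950124792
Vega = S * exp(-qT) * phi(d1) * sqrt(T) = 1.0700 * 1.0000000000 * 0.3969384401 * 0.7071067812 = 0.300325

Answer: Vega = 0.300325


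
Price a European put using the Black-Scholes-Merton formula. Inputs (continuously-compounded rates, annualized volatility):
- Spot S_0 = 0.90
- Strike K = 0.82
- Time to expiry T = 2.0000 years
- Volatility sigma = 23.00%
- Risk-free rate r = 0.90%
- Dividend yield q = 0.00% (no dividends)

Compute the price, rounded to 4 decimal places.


Answer: Price = 0.0691

Derivation:
d1 = (ln(S/K) + (r - q + 0.5*sigma^2) * T) / (sigma * sqrt(T)) = 0.50416844
d2 = d1 - sigma * sqrt(T) = 0.17889932
exp(-rT) = 0.98216103; exp(-qT) = 1.00000000
P = K * exp(-rT) * N(-d2) - S_0 * exp(-qT) * N(-d1)
N(-d1) = 0.30707151; N(-d2) = 0.42900838
P = 0.8200 * 0.98216103 * 0.42900838 - 0.9000 * 1.00000000 * 0.30707151 = 0.0691


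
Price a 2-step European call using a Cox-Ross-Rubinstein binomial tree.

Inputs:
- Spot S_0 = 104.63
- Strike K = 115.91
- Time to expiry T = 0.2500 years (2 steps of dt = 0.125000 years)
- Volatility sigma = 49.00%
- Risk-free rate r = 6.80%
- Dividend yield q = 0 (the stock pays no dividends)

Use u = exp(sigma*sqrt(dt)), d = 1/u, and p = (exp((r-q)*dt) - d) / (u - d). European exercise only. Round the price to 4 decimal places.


Answer: Price = V(0,0) = 7.2986

Derivation:
dt = T/N = 0.125000
u = exp(sigma*sqrt(dt)) = 1.189153; d = 1/u = 0.840935
p = (exp((r-q)*dt) - d) / (u - d) = 0.481312
Discount per step: exp(-r*dt) = 0.991536
Stock lattice S(k, i) with i counting down-moves:
  k=0: S(0,0) = 104.6300
  k=1: S(1,0) = 124.4211; S(1,1) = 87.9870
  k=2: S(2,0) = 147.9557; S(2,1) = 104.6300; S(2,2) = 73.9913
Terminal payoffs V(N, i) = max(S_T - K, 0):
  V(2,0) = 32.045661; V(2,1) = 0.000000; V(2,2) = 0.000000
Backward induction: V(k, i) = exp(-r*dt) * [p * V(k+1, i) + (1-p) * V(k+1, i+1)].
  V(1,0) = exp(-r*dt) * [p*32.045661 + (1-p)*0.000000] = 15.293405
  V(1,1) = exp(-r*dt) * [p*0.000000 + (1-p)*0.000000] = 0.000000
  V(0,0) = exp(-r*dt) * [p*15.293405 + (1-p)*0.000000] = 7.298593


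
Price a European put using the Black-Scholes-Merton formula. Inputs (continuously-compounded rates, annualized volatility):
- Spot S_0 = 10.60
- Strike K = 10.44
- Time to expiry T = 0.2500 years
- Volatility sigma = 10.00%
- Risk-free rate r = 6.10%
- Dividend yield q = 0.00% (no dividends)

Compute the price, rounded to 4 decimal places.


Answer: Price = 0.0867

Derivation:
d1 = (ln(S/K) + (r - q + 0.5*sigma^2) * T) / (sigma * sqrt(T)) = 0.63418837
d2 = d1 - sigma * sqrt(T) = 0.58418837
exp(-rT) = 0.98486569; exp(-qT) = 1.00000000
P = K * exp(-rT) * N(-d2) - S_0 * exp(-qT) * N(-d1)
N(-d1) = 0.26297895; N(-d2) = 0.27954679
P = 10.4400 * 0.98486569 * 0.27954679 - 10.6000 * 1.00000000 * 0.26297895 = 0.0867


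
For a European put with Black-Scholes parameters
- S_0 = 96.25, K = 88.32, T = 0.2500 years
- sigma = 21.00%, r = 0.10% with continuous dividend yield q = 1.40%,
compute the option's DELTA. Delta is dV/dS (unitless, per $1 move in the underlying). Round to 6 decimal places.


d1 = 0.8404275299; d2 = 0.7354275299
phi(d1) = 0.2802431248; exp(-qT) = 0.9965061179; exp(-rT) = 0.9997500312
N(-d1) = 0.2003343594
Delta = -exp(-qT) * N(-d1) = -0.9965061179 * 0.2003343594 = -0.199634

Answer: Delta = -0.199634


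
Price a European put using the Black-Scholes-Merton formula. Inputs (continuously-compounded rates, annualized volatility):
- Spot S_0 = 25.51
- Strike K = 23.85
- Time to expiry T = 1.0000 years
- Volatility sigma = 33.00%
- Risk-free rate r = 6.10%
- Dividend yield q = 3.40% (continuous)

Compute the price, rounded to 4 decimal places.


Answer: Price = 2.1007

Derivation:
d1 = (ln(S/K) + (r - q + 0.5*sigma^2) * T) / (sigma * sqrt(T)) = 0.45071611
d2 = d1 - sigma * sqrt(T) = 0.12071611
exp(-rT) = 0.94082324; exp(-qT) = 0.96657150
P = K * exp(-rT) * N(-d2) - S_0 * exp(-qT) * N(-d1)
N(-d1) = 0.32609709; N(-d2) = 0.45195795
P = 23.8500 * 0.94082324 * 0.45195795 - 25.5100 * 0.96657150 * 0.32609709 = 2.1007


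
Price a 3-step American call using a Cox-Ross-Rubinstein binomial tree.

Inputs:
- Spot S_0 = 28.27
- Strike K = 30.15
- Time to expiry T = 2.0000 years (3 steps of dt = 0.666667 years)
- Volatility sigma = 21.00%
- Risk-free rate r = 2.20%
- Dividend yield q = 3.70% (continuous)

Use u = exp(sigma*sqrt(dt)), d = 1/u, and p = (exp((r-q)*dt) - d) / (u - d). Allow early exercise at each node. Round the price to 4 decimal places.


dt = T/N = 0.666667
u = exp(sigma*sqrt(dt)) = 1.187042; d = 1/u = 0.842430
p = (exp((r-q)*dt) - d) / (u - d) = 0.428365
Discount per step: exp(-r*dt) = 0.985440
Stock lattice S(k, i) with i counting down-moves:
  k=0: S(0,0) = 28.2700
  k=1: S(1,0) = 33.5577; S(1,1) = 23.8155
  k=2: S(2,0) = 39.8344; S(2,1) = 28.2700; S(2,2) = 20.0629
  k=3: S(3,0) = 47.2850; S(3,1) = 33.5577; S(3,2) = 23.8155; S(3,3) = 16.9016
Terminal payoffs V(N, i) = max(S_T - K, 0):
  V(3,0) = 17.135042; V(3,1) = 3.407670; V(3,2) = 0.000000; V(3,3) = 0.000000
Backward induction: V(k, i) = exp(-r*dt) * [p * V(k+1, i) + (1-p) * V(k+1, i+1)]; then take max(V_cont, immediate exercise) for American.
  V(2,0) = exp(-r*dt) * [p*17.135042 + (1-p)*3.407670] = 9.152767; exercise = 9.684355; V(2,0) = max -> 9.684355
  V(2,1) = exp(-r*dt) * [p*3.407670 + (1-p)*0.000000] = 1.438474; exercise = 0.000000; V(2,1) = max -> 1.438474
  V(2,2) = exp(-r*dt) * [p*0.000000 + (1-p)*0.000000] = 0.000000; exercise = 0.000000; V(2,2) = max -> 0.000000
  V(1,0) = exp(-r*dt) * [p*9.684355 + (1-p)*1.438474] = 4.898349; exercise = 3.407670; V(1,0) = max -> 4.898349
  V(1,1) = exp(-r*dt) * [p*1.438474 + (1-p)*0.000000] = 0.607220; exercise = 0.000000; V(1,1) = max -> 0.607220
  V(0,0) = exp(-r*dt) * [p*4.898349 + (1-p)*0.607220] = 2.409786; exercise = 0.000000; V(0,0) = max -> 2.409786

Answer: Price = V(0,0) = 2.4098


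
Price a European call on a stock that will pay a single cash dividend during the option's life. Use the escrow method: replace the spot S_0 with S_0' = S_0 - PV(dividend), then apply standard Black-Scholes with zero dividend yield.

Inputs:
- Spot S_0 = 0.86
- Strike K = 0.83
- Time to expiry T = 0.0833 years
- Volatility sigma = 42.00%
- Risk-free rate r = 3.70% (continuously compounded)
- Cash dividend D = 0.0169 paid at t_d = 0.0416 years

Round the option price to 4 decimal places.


PV(D) = D * exp(-r * t_d) = 0.0169 * 0.99846198 = 0.01687401
S_0' = S_0 - PV(D) = 0.8600 - 0.01687401 = 0.84312599
d1 = (ln(S_0'/K) + (r + sigma^2/2)*T) / (sigma*sqrt(T)) = 0.21547610
d2 = d1 - sigma*sqrt(T) = 0.09425680
exp(-rT) = 0.99692264
N(d1) = 0.58530193; N(d2) = 0.53754742
C = S_0' * N(d1) - K * exp(-rT) * N(d2) = 0.84312599 * 0.58530193 - 0.8300 * 0.99692264 * 0.53754742 = 0.0487

Answer: Price = 0.0487


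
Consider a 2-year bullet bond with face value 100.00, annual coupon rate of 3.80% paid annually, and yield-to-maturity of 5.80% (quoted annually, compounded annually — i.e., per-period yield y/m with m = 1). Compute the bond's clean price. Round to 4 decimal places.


Answer: Price = 96.3229

Derivation:
Coupon per period c = face * coupon_rate / m = 3.800000
Periods per year m = 1; per-period yield y/m = 0.058000
Number of cashflows N = 2
Cashflows (t years, CF_t, discount factor 1/(1+y/m)^(m*t), PV):
  t = 1.0000: CF_t = 3.800000, DF = 0.945180, PV = 3.591682
  t = 2.0000: CF_t = 103.800000, DF = 0.893364, PV = 92.731230
Price P = sum_t PV_t = 96.322912


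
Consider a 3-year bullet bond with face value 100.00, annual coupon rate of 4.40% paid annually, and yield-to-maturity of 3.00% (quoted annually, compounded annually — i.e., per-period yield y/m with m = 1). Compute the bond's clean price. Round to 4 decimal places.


Answer: Price = 103.9601

Derivation:
Coupon per period c = face * coupon_rate / m = 4.400000
Periods per year m = 1; per-period yield y/m = 0.030000
Number of cashflows N = 3
Cashflows (t years, CF_t, discount factor 1/(1+y/m)^(m*t), PV):
  t = 1.0000: CF_t = 4.400000, DF = 0.970874, PV = 4.271845
  t = 2.0000: CF_t = 4.400000, DF = 0.942596, PV = 4.147422
  t = 3.0000: CF_t = 104.400000, DF = 0.915142, PV = 95.540789
Price P = sum_t PV_t = 103.960056


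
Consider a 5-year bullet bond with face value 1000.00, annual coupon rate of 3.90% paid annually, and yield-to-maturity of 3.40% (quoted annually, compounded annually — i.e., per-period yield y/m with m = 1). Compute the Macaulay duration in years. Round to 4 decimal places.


Answer: Macaulay duration = 4.6431 years

Derivation:
Coupon per period c = face * coupon_rate / m = 39.000000
Periods per year m = 1; per-period yield y/m = 0.034000
Number of cashflows N = 5
Cashflows (t years, CF_t, discount factor 1/(1+y/m)^(m*t), PV):
  t = 1.0000: CF_t = 39.000000, DF = 0.967118, PV = 37.717602
  t = 2.0000: CF_t = 39.000000, DF = 0.935317, PV = 36.477371
  t = 3.0000: CF_t = 39.000000, DF = 0.904562, PV = 35.277922
  t = 4.0000: CF_t = 39.000000, DF = 0.874818, PV = 34.117913
  t = 5.0000: CF_t = 1039.000000, DF = 0.846052, PV = 879.048534
Price P = sum_t PV_t = 1022.639340
Macaulay numerator sum_t t * PV_t:
  t * PV_t at t = 1.0000: 37.717602
  t * PV_t at t = 2.0000: 72.954742
  t * PV_t at t = 3.0000: 105.833765
  t * PV_t at t = 4.0000: 136.471650
  t * PV_t at t = 5.0000: 4395.242668
Macaulay duration D = (sum_t t * PV_t) / P = 4748.220426 / 1022.639340 = 4.643104


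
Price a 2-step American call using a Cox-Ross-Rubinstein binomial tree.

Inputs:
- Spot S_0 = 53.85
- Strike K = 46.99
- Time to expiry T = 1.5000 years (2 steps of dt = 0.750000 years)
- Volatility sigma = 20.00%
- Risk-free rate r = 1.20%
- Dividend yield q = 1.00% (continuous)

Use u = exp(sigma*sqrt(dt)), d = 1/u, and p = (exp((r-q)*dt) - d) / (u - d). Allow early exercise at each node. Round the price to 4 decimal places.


Answer: Price = V(0,0) = 9.4629

Derivation:
dt = T/N = 0.750000
u = exp(sigma*sqrt(dt)) = 1.189110; d = 1/u = 0.840965
p = (exp((r-q)*dt) - d) / (u - d) = 0.461118
Discount per step: exp(-r*dt) = 0.991040
Stock lattice S(k, i) with i counting down-moves:
  k=0: S(0,0) = 53.8500
  k=1: S(1,0) = 64.0336; S(1,1) = 45.2860
  k=2: S(2,0) = 76.1430; S(2,1) = 53.8500; S(2,2) = 38.0839
Terminal payoffs V(N, i) = max(S_T - K, 0):
  V(2,0) = 29.152955; V(2,1) = 6.860000; V(2,2) = 0.000000
Backward induction: V(k, i) = exp(-r*dt) * [p * V(k+1, i) + (1-p) * V(k+1, i+1)]; then take max(V_cont, immediate exercise) for American.
  V(1,0) = exp(-r*dt) * [p*29.152955 + (1-p)*6.860000] = 16.986128; exercise = 17.043570; V(1,0) = max -> 17.043570
  V(1,1) = exp(-r*dt) * [p*6.860000 + (1-p)*0.000000] = 3.134931; exercise = 0.000000; V(1,1) = max -> 3.134931
  V(0,0) = exp(-r*dt) * [p*17.043570 + (1-p)*3.134931] = 9.462910; exercise = 6.860000; V(0,0) = max -> 9.462910


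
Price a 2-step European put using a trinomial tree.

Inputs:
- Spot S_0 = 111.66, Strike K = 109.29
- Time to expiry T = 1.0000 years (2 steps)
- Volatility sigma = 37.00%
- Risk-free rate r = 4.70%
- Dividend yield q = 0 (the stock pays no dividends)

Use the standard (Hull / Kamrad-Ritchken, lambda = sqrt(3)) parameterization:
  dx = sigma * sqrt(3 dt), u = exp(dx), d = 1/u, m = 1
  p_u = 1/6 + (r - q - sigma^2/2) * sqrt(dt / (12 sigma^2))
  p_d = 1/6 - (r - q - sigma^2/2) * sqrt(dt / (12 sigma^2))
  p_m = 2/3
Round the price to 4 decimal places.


Answer: Price = V(0,0) = 10.6517

Derivation:
dt = T/N = 0.500000; dx = sigma*sqrt(3*dt) = 0.453156
u = exp(dx) = 1.573269; d = 1/u = 0.635619
p_u = 0.154833, p_m = 0.666667, p_d = 0.178500
Discount per step: exp(-r*dt) = 0.976774
Stock lattice S(k, j) with j the centered position index:
  k=0: S(0,+0) = 111.6600
  k=1: S(1,-1) = 70.9732; S(1,+0) = 111.6600; S(1,+1) = 175.6712
  k=2: S(2,-2) = 45.1120; S(2,-1) = 70.9732; S(2,+0) = 111.6600; S(2,+1) = 175.6712; S(2,+2) = 276.3781
Terminal payoffs V(N, j) = max(K - S_T, 0):
  V(2,-2) = 64.178043; V(2,-1) = 38.316758; V(2,+0) = 0.000000; V(2,+1) = 0.000000; V(2,+2) = 0.000000
Backward induction: V(k, j) = exp(-r*dt) * [p_u * V(k+1, j+1) + p_m * V(k+1, j) + p_d * V(k+1, j-1)]
  V(1,-1) = exp(-r*dt) * [p_u*0.000000 + p_m*38.316758 + p_d*64.178043] = 36.140938
  V(1,+0) = exp(-r*dt) * [p_u*0.000000 + p_m*0.000000 + p_d*38.316758] = 6.680699
  V(1,+1) = exp(-r*dt) * [p_u*0.000000 + p_m*0.000000 + p_d*0.000000] = 0.000000
  V(0,+0) = exp(-r*dt) * [p_u*0.000000 + p_m*6.680699 + p_d*36.140938] = 10.651690


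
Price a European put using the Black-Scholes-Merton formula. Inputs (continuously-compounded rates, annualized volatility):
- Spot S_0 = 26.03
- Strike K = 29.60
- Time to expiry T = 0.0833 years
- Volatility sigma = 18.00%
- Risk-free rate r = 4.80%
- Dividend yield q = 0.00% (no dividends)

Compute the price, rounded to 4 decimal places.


Answer: Price = 3.4558

Derivation:
d1 = (ln(S/K) + (r - q + 0.5*sigma^2) * T) / (sigma * sqrt(T)) = -2.37101253
d2 = d1 - sigma * sqrt(T) = -2.42296366
exp(-rT) = 0.99600958; exp(-qT) = 1.00000000
P = K * exp(-rT) * N(-d2) - S_0 * exp(-qT) * N(-d1)
N(-d1) = 0.99113029; N(-d2) = 0.99230277
P = 29.6000 * 0.99600958 * 0.99230277 - 26.0300 * 1.00000000 * 0.99113029 = 3.4558


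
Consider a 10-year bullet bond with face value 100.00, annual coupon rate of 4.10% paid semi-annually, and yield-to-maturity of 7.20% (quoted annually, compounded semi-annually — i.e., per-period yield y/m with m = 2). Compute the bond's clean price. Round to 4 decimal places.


Answer: Price = 78.1688

Derivation:
Coupon per period c = face * coupon_rate / m = 2.050000
Periods per year m = 2; per-period yield y/m = 0.036000
Number of cashflows N = 20
Cashflows (t years, CF_t, discount factor 1/(1+y/m)^(m*t), PV):
  t = 0.5000: CF_t = 2.050000, DF = 0.965251, PV = 1.978764
  t = 1.0000: CF_t = 2.050000, DF = 0.931709, PV = 1.910004
  t = 1.5000: CF_t = 2.050000, DF = 0.899333, PV = 1.843634
  t = 2.0000: CF_t = 2.050000, DF = 0.868082, PV = 1.779569
  t = 2.5000: CF_t = 2.050000, DF = 0.837917, PV = 1.717731
  t = 3.0000: CF_t = 2.050000, DF = 0.808801, PV = 1.658041
  t = 3.5000: CF_t = 2.050000, DF = 0.780696, PV = 1.600426
  t = 4.0000: CF_t = 2.050000, DF = 0.753567, PV = 1.544813
  t = 4.5000: CF_t = 2.050000, DF = 0.727381, PV = 1.491132
  t = 5.0000: CF_t = 2.050000, DF = 0.702106, PV = 1.439317
  t = 5.5000: CF_t = 2.050000, DF = 0.677708, PV = 1.389302
  t = 6.0000: CF_t = 2.050000, DF = 0.654158, PV = 1.341025
  t = 6.5000: CF_t = 2.050000, DF = 0.631427, PV = 1.294425
  t = 7.0000: CF_t = 2.050000, DF = 0.609486, PV = 1.249445
  t = 7.5000: CF_t = 2.050000, DF = 0.588307, PV = 1.206028
  t = 8.0000: CF_t = 2.050000, DF = 0.567863, PV = 1.164120
  t = 8.5000: CF_t = 2.050000, DF = 0.548131, PV = 1.123668
  t = 9.0000: CF_t = 2.050000, DF = 0.529084, PV = 1.084622
  t = 9.5000: CF_t = 2.050000, DF = 0.510699, PV = 1.046932
  t = 10.0000: CF_t = 102.050000, DF = 0.492952, PV = 50.305782
Price P = sum_t PV_t = 78.168779


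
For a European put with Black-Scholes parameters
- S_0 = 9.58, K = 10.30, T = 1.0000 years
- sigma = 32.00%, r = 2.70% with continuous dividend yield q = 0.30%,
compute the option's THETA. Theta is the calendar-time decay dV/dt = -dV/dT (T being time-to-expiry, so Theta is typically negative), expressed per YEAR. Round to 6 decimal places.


Answer: Theta = -0.455430

Derivation:
d1 = 0.0085428023; d2 = -0.3114571977
phi(d1) = 0.3989277234; exp(-qT) = 0.9970044955; exp(-rT) = 0.9733612415
Theta = -S*exp(-qT)*phi(d1)*sigma/(2*sqrt(T)) + r*K*exp(-rT)*N(-d2) - q*S*exp(-qT)*N(-d1)
N(-d1) = 0.4965919564; N(-d2) = 0.6222734615; sqrt(T) = 1.0000000000
Term 1 = -9.5800 * 0.9970044955 * 0.3989277234 * 0.3200 / (2 * 1.0000000000) = -0.6096447341
Term 2 = 0.0270 * 10.3000 * 0.9733612415 * 0.6222734615 = 0.1684442993
Term 3 = -0.0030 * 9.5800 * 0.9970044955 * 0.4965919564 = -0.0142293008
Theta = -0.6096447341 + (0.1684442993) + (-0.0142293008) = -0.455430


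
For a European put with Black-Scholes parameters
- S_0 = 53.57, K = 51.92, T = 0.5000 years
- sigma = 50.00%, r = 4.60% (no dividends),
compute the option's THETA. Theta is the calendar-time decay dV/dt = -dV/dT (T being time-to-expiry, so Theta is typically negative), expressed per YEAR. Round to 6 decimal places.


Answer: Theta = -5.966097

Derivation:
d1 = 0.3303182507; d2 = -0.0232351399
phi(d1) = 0.3777609818; exp(-qT) = 1.0000000000; exp(-rT) = 0.9772624838
Theta = -S*exp(-qT)*phi(d1)*sigma/(2*sqrt(T)) + r*K*exp(-rT)*N(-d2) - q*S*exp(-qT)*N(-d1)
N(-d1) = 0.3705797521; N(-d2) = 0.5092686457; sqrt(T) = 0.7071067812
Term 1 = -53.5700 * 1.0000000000 * 0.3777609818 * 0.5000 / (2 * 0.7071067812) = -7.1547382705
Term 2 = 0.0460 * 51.9200 * 0.9772624838 * 0.5092686457 = 1.1886409307
Term 3 = 0 (no dividend yield, q = 0)
Theta = -7.1547382705 + (1.1886409307) + (0.0000000000) = -5.966097


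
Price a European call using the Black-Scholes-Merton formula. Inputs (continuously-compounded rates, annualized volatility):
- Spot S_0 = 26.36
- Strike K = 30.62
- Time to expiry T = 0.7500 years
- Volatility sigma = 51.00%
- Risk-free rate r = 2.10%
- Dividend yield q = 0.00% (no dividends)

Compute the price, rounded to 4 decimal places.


d1 = (ln(S/K) + (r - q + 0.5*sigma^2) * T) / (sigma * sqrt(T)) = -0.08268150
d2 = d1 - sigma * sqrt(T) = -0.52435445
exp(-rT) = 0.98437338; exp(-qT) = 1.00000000
C = S_0 * exp(-qT) * N(d1) - K * exp(-rT) * N(d2)
N(d1) = 0.46705240; N(d2) = 0.30001602
C = 26.3600 * 1.00000000 * 0.46705240 - 30.6200 * 0.98437338 * 0.30001602 = 3.2686

Answer: Price = 3.2686


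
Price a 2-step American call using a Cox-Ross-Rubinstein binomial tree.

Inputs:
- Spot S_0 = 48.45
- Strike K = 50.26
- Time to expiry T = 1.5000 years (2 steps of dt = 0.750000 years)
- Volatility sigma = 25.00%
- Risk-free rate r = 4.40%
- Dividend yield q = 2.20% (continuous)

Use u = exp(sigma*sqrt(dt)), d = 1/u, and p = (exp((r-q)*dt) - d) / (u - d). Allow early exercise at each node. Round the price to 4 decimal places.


Answer: Price = V(0,0) = 5.3652

Derivation:
dt = T/N = 0.750000
u = exp(sigma*sqrt(dt)) = 1.241731; d = 1/u = 0.805327
p = (exp((r-q)*dt) - d) / (u - d) = 0.484207
Discount per step: exp(-r*dt) = 0.967539
Stock lattice S(k, i) with i counting down-moves:
  k=0: S(0,0) = 48.4500
  k=1: S(1,0) = 60.1619; S(1,1) = 39.0181
  k=2: S(2,0) = 74.7049; S(2,1) = 48.4500; S(2,2) = 31.4224
Terminal payoffs V(N, i) = max(S_T - K, 0):
  V(2,0) = 24.444852; V(2,1) = 0.000000; V(2,2) = 0.000000
Backward induction: V(k, i) = exp(-r*dt) * [p * V(k+1, i) + (1-p) * V(k+1, i+1)]; then take max(V_cont, immediate exercise) for American.
  V(1,0) = exp(-r*dt) * [p*24.444852 + (1-p)*0.000000] = 11.452132; exercise = 9.901866; V(1,0) = max -> 11.452132
  V(1,1) = exp(-r*dt) * [p*0.000000 + (1-p)*0.000000] = 0.000000; exercise = 0.000000; V(1,1) = max -> 0.000000
  V(0,0) = exp(-r*dt) * [p*11.452132 + (1-p)*0.000000] = 5.365192; exercise = 0.000000; V(0,0) = max -> 5.365192


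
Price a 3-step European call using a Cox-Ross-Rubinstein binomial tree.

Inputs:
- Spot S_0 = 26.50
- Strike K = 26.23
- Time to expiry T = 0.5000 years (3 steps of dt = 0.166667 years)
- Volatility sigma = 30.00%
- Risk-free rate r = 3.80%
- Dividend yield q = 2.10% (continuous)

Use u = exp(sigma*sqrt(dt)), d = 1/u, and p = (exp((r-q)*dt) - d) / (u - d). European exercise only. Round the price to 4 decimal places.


dt = T/N = 0.166667
u = exp(sigma*sqrt(dt)) = 1.130290; d = 1/u = 0.884728
p = (exp((r-q)*dt) - d) / (u - d) = 0.480974
Discount per step: exp(-r*dt) = 0.993687
Stock lattice S(k, i) with i counting down-moves:
  k=0: S(0,0) = 26.5000
  k=1: S(1,0) = 29.9527; S(1,1) = 23.4453
  k=2: S(2,0) = 33.8552; S(2,1) = 26.5000; S(2,2) = 20.7427
  k=3: S(3,0) = 38.2662; S(3,1) = 29.9527; S(3,2) = 23.4453; S(3,3) = 18.3517
Terminal payoffs V(N, i) = max(S_T - K, 0):
  V(3,0) = 12.036246; V(3,1) = 3.722692; V(3,2) = 0.000000; V(3,3) = 0.000000
Backward induction: V(k, i) = exp(-r*dt) * [p * V(k+1, i) + (1-p) * V(k+1, i+1)].
  V(2,0) = exp(-r*dt) * [p*12.036246 + (1-p)*3.722692] = 7.672549
  V(2,1) = exp(-r*dt) * [p*3.722692 + (1-p)*0.000000] = 1.779215
  V(2,2) = exp(-r*dt) * [p*0.000000 + (1-p)*0.000000] = 0.000000
  V(1,0) = exp(-r*dt) * [p*7.672549 + (1-p)*1.779215] = 4.584628
  V(1,1) = exp(-r*dt) * [p*1.779215 + (1-p)*0.000000] = 0.850354
  V(0,0) = exp(-r*dt) * [p*4.584628 + (1-p)*0.850354] = 2.629735

Answer: Price = V(0,0) = 2.6297


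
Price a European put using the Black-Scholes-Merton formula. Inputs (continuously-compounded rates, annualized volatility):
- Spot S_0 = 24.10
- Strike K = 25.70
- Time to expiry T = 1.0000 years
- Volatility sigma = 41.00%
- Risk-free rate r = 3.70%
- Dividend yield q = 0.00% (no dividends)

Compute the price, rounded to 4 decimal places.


d1 = (ln(S/K) + (r - q + 0.5*sigma^2) * T) / (sigma * sqrt(T)) = 0.13846548
d2 = d1 - sigma * sqrt(T) = -0.27153452
exp(-rT) = 0.96367614; exp(-qT) = 1.00000000
P = K * exp(-rT) * N(-d2) - S_0 * exp(-qT) * N(-d1)
N(-d1) = 0.44493627; N(-d2) = 0.60701002
P = 25.7000 * 0.96367614 * 0.60701002 - 24.1000 * 1.00000000 * 0.44493627 = 4.3105

Answer: Price = 4.3105


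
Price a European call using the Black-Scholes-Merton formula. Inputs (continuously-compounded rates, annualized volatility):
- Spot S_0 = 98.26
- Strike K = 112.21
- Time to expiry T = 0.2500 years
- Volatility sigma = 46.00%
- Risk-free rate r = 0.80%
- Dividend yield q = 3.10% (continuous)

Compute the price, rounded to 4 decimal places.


Answer: Price = 4.0250

Derivation:
d1 = (ln(S/K) + (r - q + 0.5*sigma^2) * T) / (sigma * sqrt(T)) = -0.48719604
d2 = d1 - sigma * sqrt(T) = -0.71719604
exp(-rT) = 0.99800200; exp(-qT) = 0.99227995
C = S_0 * exp(-qT) * N(d1) - K * exp(-rT) * N(d2)
N(d1) = 0.31305971; N(d2) = 0.23662657
C = 98.2600 * 0.99227995 * 0.31305971 - 112.2100 * 0.99800200 * 0.23662657 = 4.0250


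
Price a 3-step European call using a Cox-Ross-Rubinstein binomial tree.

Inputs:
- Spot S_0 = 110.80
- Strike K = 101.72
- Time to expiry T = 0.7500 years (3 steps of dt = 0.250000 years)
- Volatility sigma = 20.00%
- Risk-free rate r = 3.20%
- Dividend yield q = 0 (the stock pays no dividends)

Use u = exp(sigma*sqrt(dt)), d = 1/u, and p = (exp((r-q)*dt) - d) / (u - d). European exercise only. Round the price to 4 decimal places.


Answer: Price = V(0,0) = 14.1972

Derivation:
dt = T/N = 0.250000
u = exp(sigma*sqrt(dt)) = 1.105171; d = 1/u = 0.904837
p = (exp((r-q)*dt) - d) / (u - d) = 0.515114
Discount per step: exp(-r*dt) = 0.992032
Stock lattice S(k, i) with i counting down-moves:
  k=0: S(0,0) = 110.8000
  k=1: S(1,0) = 122.4529; S(1,1) = 100.2560
  k=2: S(2,0) = 135.3314; S(2,1) = 110.8000; S(2,2) = 90.7154
  k=3: S(3,0) = 149.5644; S(3,1) = 122.4529; S(3,2) = 100.2560; S(3,3) = 82.0827
Terminal payoffs V(N, i) = max(S_T - K, 0):
  V(3,0) = 47.844356; V(3,1) = 20.732938; V(3,2) = 0.000000; V(3,3) = 0.000000
Backward induction: V(k, i) = exp(-r*dt) * [p * V(k+1, i) + (1-p) * V(k+1, i+1)].
  V(2,0) = exp(-r*dt) * [p*47.844356 + (1-p)*20.732938] = 34.421939
  V(2,1) = exp(-r*dt) * [p*20.732938 + (1-p)*0.000000] = 10.594737
  V(2,2) = exp(-r*dt) * [p*0.000000 + (1-p)*0.000000] = 0.000000
  V(1,0) = exp(-r*dt) * [p*34.421939 + (1-p)*10.594737] = 22.686253
  V(1,1) = exp(-r*dt) * [p*10.594737 + (1-p)*0.000000] = 5.414015
  V(0,0) = exp(-r*dt) * [p*22.686253 + (1-p)*5.414015] = 14.197161


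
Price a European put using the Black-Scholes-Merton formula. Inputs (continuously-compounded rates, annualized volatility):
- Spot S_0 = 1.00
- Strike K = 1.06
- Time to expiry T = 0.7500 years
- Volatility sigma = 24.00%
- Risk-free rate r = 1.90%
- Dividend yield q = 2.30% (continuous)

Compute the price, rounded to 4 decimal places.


Answer: Price = 0.1186

Derivation:
d1 = (ln(S/K) + (r - q + 0.5*sigma^2) * T) / (sigma * sqrt(T)) = -0.19085712
d2 = d1 - sigma * sqrt(T) = -0.39870322
exp(-rT) = 0.98585105; exp(-qT) = 0.98289793
P = K * exp(-rT) * N(-d2) - S_0 * exp(-qT) * N(-d1)
N(-d1) = 0.57568123; N(-d2) = 0.65494405
P = 1.0600 * 0.98585105 * 0.65494405 - 1.0000 * 0.98289793 * 0.57568123 = 0.1186


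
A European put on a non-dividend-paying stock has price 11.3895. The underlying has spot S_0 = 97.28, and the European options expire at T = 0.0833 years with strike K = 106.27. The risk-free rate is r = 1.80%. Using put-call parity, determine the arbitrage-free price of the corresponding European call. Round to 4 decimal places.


Answer: Call price = 2.5587

Derivation:
Put-call parity: C - P = S_0 * exp(-qT) - K * exp(-rT).
S_0 * exp(-qT) = 97.2800 * 1.00000000 = 97.28000000
K * exp(-rT) = 106.2700 * 0.99850172 = 106.11077816
C = P + S*exp(-qT) - K*exp(-rT)
C = 11.3895 + 97.28000000 - 106.11077816 = 2.5587


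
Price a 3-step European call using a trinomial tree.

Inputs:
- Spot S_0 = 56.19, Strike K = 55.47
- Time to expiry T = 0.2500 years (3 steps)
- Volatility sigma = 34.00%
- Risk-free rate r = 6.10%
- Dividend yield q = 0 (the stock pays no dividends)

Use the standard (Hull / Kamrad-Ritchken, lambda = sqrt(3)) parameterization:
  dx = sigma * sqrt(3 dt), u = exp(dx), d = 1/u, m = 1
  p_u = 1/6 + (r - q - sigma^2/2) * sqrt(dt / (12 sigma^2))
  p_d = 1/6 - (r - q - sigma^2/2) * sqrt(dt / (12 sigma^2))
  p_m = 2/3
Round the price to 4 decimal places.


dt = T/N = 0.083333; dx = sigma*sqrt(3*dt) = 0.170000
u = exp(dx) = 1.185305; d = 1/u = 0.843665
p_u = 0.167451, p_m = 0.666667, p_d = 0.165882
Discount per step: exp(-r*dt) = 0.994930
Stock lattice S(k, j) with j the centered position index:
  k=0: S(0,+0) = 56.1900
  k=1: S(1,-1) = 47.4055; S(1,+0) = 56.1900; S(1,+1) = 66.6023
  k=2: S(2,-2) = 39.9944; S(2,-1) = 47.4055; S(2,+0) = 56.1900; S(2,+1) = 66.6023; S(2,+2) = 78.9440
  k=3: S(3,-3) = 33.7418; S(3,-2) = 39.9944; S(3,-1) = 47.4055; S(3,+0) = 56.1900; S(3,+1) = 66.6023; S(3,+2) = 78.9440; S(3,+3) = 93.5727
Terminal payoffs V(N, j) = max(S_T - K, 0):
  V(3,-3) = 0.000000; V(3,-2) = 0.000000; V(3,-1) = 0.000000; V(3,+0) = 0.720000; V(3,+1) = 11.132280; V(3,+2) = 23.474005; V(3,+3) = 38.102712
Backward induction: V(k, j) = exp(-r*dt) * [p_u * V(k+1, j+1) + p_m * V(k+1, j) + p_d * V(k+1, j-1)]
  V(2,-2) = exp(-r*dt) * [p_u*0.000000 + p_m*0.000000 + p_d*0.000000] = 0.000000
  V(2,-1) = exp(-r*dt) * [p_u*0.720000 + p_m*0.000000 + p_d*0.000000] = 0.119953
  V(2,+0) = exp(-r*dt) * [p_u*11.132280 + p_m*0.720000 + p_d*0.000000] = 2.332225
  V(2,+1) = exp(-r*dt) * [p_u*23.474005 + p_m*11.132280 + p_d*0.720000] = 11.413534
  V(2,+2) = exp(-r*dt) * [p_u*38.102712 + p_m*23.474005 + p_d*11.132280] = 23.755259
  V(1,-1) = exp(-r*dt) * [p_u*2.332225 + p_m*0.119953 + p_d*0.000000] = 0.468117
  V(1,+0) = exp(-r*dt) * [p_u*11.413534 + p_m*2.332225 + p_d*0.119953] = 3.468247
  V(1,+1) = exp(-r*dt) * [p_u*23.755259 + p_m*11.413534 + p_d*2.332225] = 11.913027
  V(0,+0) = exp(-r*dt) * [p_u*11.913027 + p_m*3.468247 + p_d*0.468117] = 4.362433

Answer: Price = V(0,0) = 4.3624


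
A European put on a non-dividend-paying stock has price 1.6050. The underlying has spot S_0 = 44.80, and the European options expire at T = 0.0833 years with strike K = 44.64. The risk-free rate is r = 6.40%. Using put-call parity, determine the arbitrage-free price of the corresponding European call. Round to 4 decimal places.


Put-call parity: C - P = S_0 * exp(-qT) - K * exp(-rT).
S_0 * exp(-qT) = 44.8000 * 1.00000000 = 44.80000000
K * exp(-rT) = 44.6400 * 0.99468299 = 44.40264848
C = P + S*exp(-qT) - K*exp(-rT)
C = 1.6050 + 44.80000000 - 44.40264848 = 2.0024

Answer: Call price = 2.0024


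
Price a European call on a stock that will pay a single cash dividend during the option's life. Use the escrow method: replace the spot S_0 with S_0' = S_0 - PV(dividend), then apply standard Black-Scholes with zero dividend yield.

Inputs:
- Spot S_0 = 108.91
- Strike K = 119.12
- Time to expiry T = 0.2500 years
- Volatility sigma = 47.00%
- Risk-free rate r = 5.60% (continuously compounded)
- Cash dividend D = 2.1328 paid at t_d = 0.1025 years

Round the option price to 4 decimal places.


PV(D) = D * exp(-r * t_d) = 2.1328 * 0.99427644 = 2.12059280
S_0' = S_0 - PV(D) = 108.9100 - 2.12059280 = 106.78940720
d1 = (ln(S_0'/K) + (r + sigma^2/2)*T) / (sigma*sqrt(T)) = -0.28791553
d2 = d1 - sigma*sqrt(T) = -0.52291553
exp(-rT) = 0.98609754
N(d1) = 0.38670570; N(d2) = 0.30051652
C = S_0' * N(d1) - K * exp(-rT) * N(d2) = 106.78940720 * 0.38670570 - 119.1200 * 0.98609754 * 0.30051652 = 5.9962

Answer: Price = 5.9962


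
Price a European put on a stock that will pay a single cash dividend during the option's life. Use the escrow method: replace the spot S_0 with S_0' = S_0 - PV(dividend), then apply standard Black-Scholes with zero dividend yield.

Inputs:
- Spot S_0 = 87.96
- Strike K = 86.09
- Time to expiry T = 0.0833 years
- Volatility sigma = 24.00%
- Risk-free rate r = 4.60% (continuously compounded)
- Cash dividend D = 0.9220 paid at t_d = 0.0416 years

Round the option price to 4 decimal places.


PV(D) = D * exp(-r * t_d) = 0.9220 * 0.99808823 = 0.92023735
S_0' = S_0 - PV(D) = 87.9600 - 0.92023735 = 87.03976265
d1 = (ln(S_0'/K) + (r + sigma^2/2)*T) / (sigma*sqrt(T)) = 0.24834833
d2 = d1 - sigma*sqrt(T) = 0.17908016
exp(-rT) = 0.99617553
N(-d1) = 0.40193245; N(-d2) = 0.42893738
P = K * exp(-rT) * N(-d2) - S_0' * N(-d1) = 86.0900 * 0.99617553 * 0.42893738 - 87.03976265 * 0.40193245 = 1.8019

Answer: Price = 1.8019


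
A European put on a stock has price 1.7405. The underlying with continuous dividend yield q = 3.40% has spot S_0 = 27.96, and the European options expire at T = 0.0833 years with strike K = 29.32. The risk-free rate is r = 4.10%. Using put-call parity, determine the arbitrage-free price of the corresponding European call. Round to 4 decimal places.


Put-call parity: C - P = S_0 * exp(-qT) - K * exp(-rT).
S_0 * exp(-qT) = 27.9600 * 0.99717181 = 27.88092372
K * exp(-rT) = 29.3200 * 0.99659053 = 29.22003421
C = P + S*exp(-qT) - K*exp(-rT)
C = 1.7405 + 27.88092372 - 29.22003421 = 0.4014

Answer: Call price = 0.4014


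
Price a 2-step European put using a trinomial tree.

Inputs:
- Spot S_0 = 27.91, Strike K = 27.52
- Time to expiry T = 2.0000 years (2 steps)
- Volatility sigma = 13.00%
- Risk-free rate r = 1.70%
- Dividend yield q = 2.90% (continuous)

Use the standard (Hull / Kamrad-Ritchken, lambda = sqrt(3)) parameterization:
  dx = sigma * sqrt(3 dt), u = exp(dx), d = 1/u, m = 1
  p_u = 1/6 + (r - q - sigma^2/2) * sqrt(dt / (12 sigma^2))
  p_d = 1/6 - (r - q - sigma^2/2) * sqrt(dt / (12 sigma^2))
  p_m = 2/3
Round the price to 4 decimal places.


Answer: Price = V(0,0) = 1.8544

Derivation:
dt = T/N = 1.000000; dx = sigma*sqrt(3*dt) = 0.225167
u = exp(dx) = 1.252531; d = 1/u = 0.798383
p_u = 0.121256, p_m = 0.666667, p_d = 0.212077
Discount per step: exp(-r*dt) = 0.983144
Stock lattice S(k, j) with j the centered position index:
  k=0: S(0,+0) = 27.9100
  k=1: S(1,-1) = 22.2829; S(1,+0) = 27.9100; S(1,+1) = 34.9582
  k=2: S(2,-2) = 17.7903; S(2,-1) = 22.2829; S(2,+0) = 27.9100; S(2,+1) = 34.9582; S(2,+2) = 43.7862
Terminal payoffs V(N, j) = max(K - S_T, 0):
  V(2,-2) = 9.729727; V(2,-1) = 5.237125; V(2,+0) = 0.000000; V(2,+1) = 0.000000; V(2,+2) = 0.000000
Backward induction: V(k, j) = exp(-r*dt) * [p_u * V(k+1, j+1) + p_m * V(k+1, j) + p_d * V(k+1, j-1)]
  V(1,-1) = exp(-r*dt) * [p_u*0.000000 + p_m*5.237125 + p_d*9.729727] = 5.461238
  V(1,+0) = exp(-r*dt) * [p_u*0.000000 + p_m*0.000000 + p_d*5.237125] = 1.091954
  V(1,+1) = exp(-r*dt) * [p_u*0.000000 + p_m*0.000000 + p_d*0.000000] = 0.000000
  V(0,+0) = exp(-r*dt) * [p_u*0.000000 + p_m*1.091954 + p_d*5.461238] = 1.854381


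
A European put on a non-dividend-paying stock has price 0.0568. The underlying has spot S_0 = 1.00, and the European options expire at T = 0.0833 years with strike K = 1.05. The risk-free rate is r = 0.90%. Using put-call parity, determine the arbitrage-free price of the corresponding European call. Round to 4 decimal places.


Put-call parity: C - P = S_0 * exp(-qT) - K * exp(-rT).
S_0 * exp(-qT) = 1.0000 * 1.00000000 = 1.00000000
K * exp(-rT) = 1.0500 * 0.99925058 = 1.04921311
C = P + S*exp(-qT) - K*exp(-rT)
C = 0.0568 + 1.00000000 - 1.04921311 = 0.0076

Answer: Call price = 0.0076


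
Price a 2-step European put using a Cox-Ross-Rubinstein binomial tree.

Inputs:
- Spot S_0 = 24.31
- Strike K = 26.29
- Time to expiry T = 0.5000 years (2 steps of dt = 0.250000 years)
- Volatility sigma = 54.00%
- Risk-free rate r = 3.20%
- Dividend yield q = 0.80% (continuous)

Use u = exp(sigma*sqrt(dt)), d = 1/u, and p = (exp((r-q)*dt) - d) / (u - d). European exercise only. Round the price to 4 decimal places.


dt = T/N = 0.250000
u = exp(sigma*sqrt(dt)) = 1.309964; d = 1/u = 0.763379
p = (exp((r-q)*dt) - d) / (u - d) = 0.443917
Discount per step: exp(-r*dt) = 0.992032
Stock lattice S(k, i) with i counting down-moves:
  k=0: S(0,0) = 24.3100
  k=1: S(1,0) = 31.8452; S(1,1) = 18.5578
  k=2: S(2,0) = 41.7161; S(2,1) = 24.3100; S(2,2) = 14.1666
Terminal payoffs V(N, i) = max(K - S_T, 0):
  V(2,0) = 0.000000; V(2,1) = 1.980000; V(2,2) = 12.123390
Backward induction: V(k, i) = exp(-r*dt) * [p * V(k+1, i) + (1-p) * V(k+1, i+1)].
  V(1,0) = exp(-r*dt) * [p*0.000000 + (1-p)*1.980000] = 1.092270
  V(1,1) = exp(-r*dt) * [p*1.980000 + (1-p)*12.123390] = 7.559842
  V(0,0) = exp(-r*dt) * [p*1.092270 + (1-p)*7.559842] = 4.651414

Answer: Price = V(0,0) = 4.6514


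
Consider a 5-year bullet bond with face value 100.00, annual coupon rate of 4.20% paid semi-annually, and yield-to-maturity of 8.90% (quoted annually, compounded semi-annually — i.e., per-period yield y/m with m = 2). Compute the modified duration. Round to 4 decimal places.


Coupon per period c = face * coupon_rate / m = 2.100000
Periods per year m = 2; per-period yield y/m = 0.044500
Number of cashflows N = 10
Cashflows (t years, CF_t, discount factor 1/(1+y/m)^(m*t), PV):
  t = 0.5000: CF_t = 2.100000, DF = 0.957396, PV = 2.010531
  t = 1.0000: CF_t = 2.100000, DF = 0.916607, PV = 1.924874
  t = 1.5000: CF_t = 2.100000, DF = 0.877556, PV = 1.842867
  t = 2.0000: CF_t = 2.100000, DF = 0.840168, PV = 1.764353
  t = 2.5000: CF_t = 2.100000, DF = 0.804374, PV = 1.689184
  t = 3.0000: CF_t = 2.100000, DF = 0.770104, PV = 1.617218
  t = 3.5000: CF_t = 2.100000, DF = 0.737294, PV = 1.548318
  t = 4.0000: CF_t = 2.100000, DF = 0.705883, PV = 1.482353
  t = 4.5000: CF_t = 2.100000, DF = 0.675809, PV = 1.419199
  t = 5.0000: CF_t = 102.100000, DF = 0.647017, PV = 66.060415
Price P = sum_t PV_t = 81.359314
First compute Macaulay numerator sum_t t * PV_t:
  t * PV_t at t = 0.5000: 1.005266
  t * PV_t at t = 1.0000: 1.924874
  t * PV_t at t = 1.5000: 2.764300
  t * PV_t at t = 2.0000: 3.528706
  t * PV_t at t = 2.5000: 4.222961
  t * PV_t at t = 3.0000: 4.851655
  t * PV_t at t = 3.5000: 5.419113
  t * PV_t at t = 4.0000: 5.929413
  t * PV_t at t = 4.5000: 6.386395
  t * PV_t at t = 5.0000: 330.302076
Macaulay duration D = 366.334761 / 81.359314 = 4.502678
Modified duration = D / (1 + y/m) = 4.502678 / (1 + 0.044500) = 4.310845

Answer: Modified duration = 4.3108


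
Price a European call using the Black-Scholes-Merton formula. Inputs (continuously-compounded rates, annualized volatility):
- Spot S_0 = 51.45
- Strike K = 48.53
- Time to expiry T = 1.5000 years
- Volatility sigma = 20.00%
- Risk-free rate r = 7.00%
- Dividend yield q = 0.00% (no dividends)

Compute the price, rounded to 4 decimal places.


d1 = (ln(S/K) + (r - q + 0.5*sigma^2) * T) / (sigma * sqrt(T)) = 0.78966772
d2 = d1 - sigma * sqrt(T) = 0.54471875
exp(-rT) = 0.90032452; exp(-qT) = 1.00000000
C = S_0 * exp(-qT) * N(d1) - K * exp(-rT) * N(d2)
N(d1) = 0.78513908; N(d2) = 0.70702652
C = 51.4500 * 1.00000000 * 0.78513908 - 48.5300 * 0.90032452 * 0.70702652 = 9.5035

Answer: Price = 9.5035


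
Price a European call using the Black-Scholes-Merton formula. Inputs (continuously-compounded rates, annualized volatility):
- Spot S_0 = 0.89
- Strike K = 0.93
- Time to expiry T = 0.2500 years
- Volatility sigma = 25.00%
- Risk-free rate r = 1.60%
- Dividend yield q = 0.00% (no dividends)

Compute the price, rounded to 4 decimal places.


Answer: Price = 0.0294

Derivation:
d1 = (ln(S/K) + (r - q + 0.5*sigma^2) * T) / (sigma * sqrt(T)) = -0.25720499
d2 = d1 - sigma * sqrt(T) = -0.38220499
exp(-rT) = 0.99600799; exp(-qT) = 1.00000000
C = S_0 * exp(-qT) * N(d1) - K * exp(-rT) * N(d2)
N(d1) = 0.39851027; N(d2) = 0.35115466
C = 0.8900 * 1.00000000 * 0.39851027 - 0.9300 * 0.99600799 * 0.35115466 = 0.0294


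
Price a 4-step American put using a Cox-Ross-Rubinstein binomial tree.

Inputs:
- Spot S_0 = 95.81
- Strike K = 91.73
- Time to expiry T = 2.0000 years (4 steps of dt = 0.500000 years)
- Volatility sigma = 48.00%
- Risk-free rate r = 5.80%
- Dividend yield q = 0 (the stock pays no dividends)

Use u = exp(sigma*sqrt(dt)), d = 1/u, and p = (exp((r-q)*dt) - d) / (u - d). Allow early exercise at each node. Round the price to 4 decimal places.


dt = T/N = 0.500000
u = exp(sigma*sqrt(dt)) = 1.404121; d = 1/u = 0.712189
p = (exp((r-q)*dt) - d) / (u - d) = 0.458478
Discount per step: exp(-r*dt) = 0.971416
Stock lattice S(k, i) with i counting down-moves:
  k=0: S(0,0) = 95.8100
  k=1: S(1,0) = 134.5288; S(1,1) = 68.2349
  k=2: S(2,0) = 188.8947; S(2,1) = 95.8100; S(2,2) = 48.5962
  k=3: S(3,0) = 265.2309; S(3,1) = 134.5288; S(3,2) = 68.2349; S(3,3) = 34.6097
  k=4: S(4,0) = 372.4162; S(4,1) = 188.8947; S(4,2) = 95.8100; S(4,3) = 48.5962; S(4,4) = 24.6486
Terminal payoffs V(N, i) = max(K - S_T, 0):
  V(4,0) = 0.000000; V(4,1) = 0.000000; V(4,2) = 0.000000; V(4,3) = 43.133838; V(4,4) = 67.081352
Backward induction: V(k, i) = exp(-r*dt) * [p * V(k+1, i) + (1-p) * V(k+1, i+1)]; then take max(V_cont, immediate exercise) for American.
  V(3,0) = exp(-r*dt) * [p*0.000000 + (1-p)*0.000000] = 0.000000; exercise = 0.000000; V(3,0) = max -> 0.000000
  V(3,1) = exp(-r*dt) * [p*0.000000 + (1-p)*0.000000] = 0.000000; exercise = 0.000000; V(3,1) = max -> 0.000000
  V(3,2) = exp(-r*dt) * [p*0.000000 + (1-p)*43.133838] = 22.690278; exercise = 23.495124; V(3,2) = max -> 23.495124
  V(3,3) = exp(-r*dt) * [p*43.133838 + (1-p)*67.081352] = 54.498356; exercise = 57.120324; V(3,3) = max -> 57.120324
  V(2,0) = exp(-r*dt) * [p*0.000000 + (1-p)*0.000000] = 0.000000; exercise = 0.000000; V(2,0) = max -> 0.000000
  V(2,1) = exp(-r*dt) * [p*0.000000 + (1-p)*23.495124] = 12.359459; exercise = 0.000000; V(2,1) = max -> 12.359459
  V(2,2) = exp(-r*dt) * [p*23.495124 + (1-p)*57.120324] = 40.511870; exercise = 43.133838; V(2,2) = max -> 43.133838
  V(1,0) = exp(-r*dt) * [p*0.000000 + (1-p)*12.359459] = 6.501614; exercise = 0.000000; V(1,0) = max -> 6.501614
  V(1,1) = exp(-r*dt) * [p*12.359459 + (1-p)*43.133838] = 28.194846; exercise = 23.495124; V(1,1) = max -> 28.194846
  V(0,0) = exp(-r*dt) * [p*6.501614 + (1-p)*28.194846] = 17.727360; exercise = 0.000000; V(0,0) = max -> 17.727360

Answer: Price = V(0,0) = 17.7274


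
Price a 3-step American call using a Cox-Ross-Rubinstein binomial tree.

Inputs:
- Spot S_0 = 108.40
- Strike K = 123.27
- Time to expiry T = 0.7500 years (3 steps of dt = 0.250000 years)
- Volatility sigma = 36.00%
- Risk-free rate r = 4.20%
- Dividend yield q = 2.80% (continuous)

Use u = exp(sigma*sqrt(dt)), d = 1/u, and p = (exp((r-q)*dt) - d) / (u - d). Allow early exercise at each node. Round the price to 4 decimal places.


Answer: Price = V(0,0) = 8.2931

Derivation:
dt = T/N = 0.250000
u = exp(sigma*sqrt(dt)) = 1.197217; d = 1/u = 0.835270
p = (exp((r-q)*dt) - d) / (u - d) = 0.464808
Discount per step: exp(-r*dt) = 0.989555
Stock lattice S(k, i) with i counting down-moves:
  k=0: S(0,0) = 108.4000
  k=1: S(1,0) = 129.7784; S(1,1) = 90.5433
  k=2: S(2,0) = 155.3729; S(2,1) = 108.4000; S(2,2) = 75.6281
  k=3: S(3,0) = 186.0151; S(3,1) = 129.7784; S(3,2) = 90.5433; S(3,3) = 63.1699
Terminal payoffs V(N, i) = max(S_T - K, 0):
  V(3,0) = 62.745144; V(3,1) = 6.508362; V(3,2) = 0.000000; V(3,3) = 0.000000
Backward induction: V(k, i) = exp(-r*dt) * [p * V(k+1, i) + (1-p) * V(k+1, i+1)]; then take max(V_cont, immediate exercise) for American.
  V(2,0) = exp(-r*dt) * [p*62.745144 + (1-p)*6.508362] = 32.306659; exercise = 32.102909; V(2,0) = max -> 32.306659
  V(2,1) = exp(-r*dt) * [p*6.508362 + (1-p)*0.000000] = 2.993541; exercise = 0.000000; V(2,1) = max -> 2.993541
  V(2,2) = exp(-r*dt) * [p*0.000000 + (1-p)*0.000000] = 0.000000; exercise = 0.000000; V(2,2) = max -> 0.000000
  V(1,0) = exp(-r*dt) * [p*32.306659 + (1-p)*2.993541] = 16.444930; exercise = 6.508362; V(1,0) = max -> 16.444930
  V(1,1) = exp(-r*dt) * [p*2.993541 + (1-p)*0.000000] = 1.376888; exercise = 0.000000; V(1,1) = max -> 1.376888
  V(0,0) = exp(-r*dt) * [p*16.444930 + (1-p)*1.376888] = 8.293098; exercise = 0.000000; V(0,0) = max -> 8.293098
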